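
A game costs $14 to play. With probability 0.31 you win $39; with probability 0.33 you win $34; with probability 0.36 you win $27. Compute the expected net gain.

19.03

E[payout] = 39·0.31 + 34·0.33 + 27·0.36
 = 12.09 + 11.22 + 9.72
 = 33.03
Net = 33.03 - 14 = 19.03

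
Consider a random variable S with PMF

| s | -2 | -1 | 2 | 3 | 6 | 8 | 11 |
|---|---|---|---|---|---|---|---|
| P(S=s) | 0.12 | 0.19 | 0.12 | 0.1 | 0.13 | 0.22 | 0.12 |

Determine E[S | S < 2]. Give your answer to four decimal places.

-1.3871

P(S < 2) = 0.12 + 0.19 = 0.31.
E[S | S < 2] = [(-2)·0.12 + (-1)·0.19] / 0.31
 = -0.43 / 0.31
 = -43/31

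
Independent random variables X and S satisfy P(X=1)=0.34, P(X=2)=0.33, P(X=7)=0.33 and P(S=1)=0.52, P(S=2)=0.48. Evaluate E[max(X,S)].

3.4732

E[max(X,S)] = Σ_x Σ_s max(x,s) · P(X=x)P(S=s)
 = 1·0.1768 + 2·0.1632 + 2·0.1716 + 2·0.1584 + 7·0.1716 + 7·0.1584
 = 0.1768 + 0.3264 + 0.3432 + 0.3168 + 1.2012 + 1.1088
 = 3.4732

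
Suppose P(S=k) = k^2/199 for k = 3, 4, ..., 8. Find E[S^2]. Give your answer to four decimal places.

43.9950

E[S^2] = Σ s^2·P(S=s)
 = 9·9/199 + 16·16/199 + 25·25/199 + 36·36/199 + 49·49/199 + 64·64/199
 = 81/199 + 256/199 + 625/199 + 1296/199 + 2401/199 + 4096/199
 = 8755/199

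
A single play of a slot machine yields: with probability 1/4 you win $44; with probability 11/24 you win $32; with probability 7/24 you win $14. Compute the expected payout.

E[payout] = 44·1/4 + 32·11/24 + 14·7/24
 = 11 + 44/3 + 49/12
 = 119/4

29.75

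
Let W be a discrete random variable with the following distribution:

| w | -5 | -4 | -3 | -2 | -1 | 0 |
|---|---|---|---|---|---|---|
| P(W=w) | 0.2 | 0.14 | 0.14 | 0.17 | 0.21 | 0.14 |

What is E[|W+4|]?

E[|W+4|] = Σ |w+4|·P(W=w)
 = 1·0.2 + 0·0.14 + 1·0.14 + 2·0.17 + 3·0.21 + 4·0.14
 = 0.2 + 0 + 0.14 + 0.34 + 0.63 + 0.56
 = 1.87

1.87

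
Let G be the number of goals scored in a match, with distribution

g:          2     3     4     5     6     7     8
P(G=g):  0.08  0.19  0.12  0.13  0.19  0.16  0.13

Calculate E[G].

5.16

E[G] = Σ g·P(G=g)
 = 2·0.08 + 3·0.19 + 4·0.12 + 5·0.13 + 6·0.19 + 7·0.16 + 8·0.13
 = 0.16 + 0.57 + 0.48 + 0.65 + 1.14 + 1.12 + 1.04
 = 5.16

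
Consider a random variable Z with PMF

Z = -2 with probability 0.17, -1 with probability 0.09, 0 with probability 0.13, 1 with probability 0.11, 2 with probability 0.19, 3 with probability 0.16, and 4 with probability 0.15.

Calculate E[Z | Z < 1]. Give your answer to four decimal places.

P(Z < 1) = 0.17 + 0.09 + 0.13 = 0.39.
E[Z | Z < 1] = [(-2)·0.17 + (-1)·0.09 + 0·0.13] / 0.39
 = -0.43 / 0.39
 = -43/39

-1.1026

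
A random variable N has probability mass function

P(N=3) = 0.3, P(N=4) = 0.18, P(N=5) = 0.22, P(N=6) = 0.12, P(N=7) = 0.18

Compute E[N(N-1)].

E[N(N-1)] = Σ n(n-1)·P(N=n)
 = 6·0.3 + 12·0.18 + 20·0.22 + 30·0.12 + 42·0.18
 = 1.8 + 2.16 + 4.4 + 3.6 + 7.56
 = 19.52

19.52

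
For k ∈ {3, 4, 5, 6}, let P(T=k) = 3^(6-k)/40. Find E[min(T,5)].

3.425

E[min(T,5)] = Σ min(t,5)·P(T=t)
 = 3·27/40 + 4·9/40 + 5·3/40 + 5·1/40
 = 81/40 + 9/10 + 3/8 + 1/8
 = 137/40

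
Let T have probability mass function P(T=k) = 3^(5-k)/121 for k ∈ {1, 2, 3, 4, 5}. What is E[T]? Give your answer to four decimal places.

1.4793

E[T] = Σ t·P(T=t)
 = 1·81/121 + 2·27/121 + 3·9/121 + 4·3/121 + 5·1/121
 = 81/121 + 54/121 + 27/121 + 12/121 + 5/121
 = 179/121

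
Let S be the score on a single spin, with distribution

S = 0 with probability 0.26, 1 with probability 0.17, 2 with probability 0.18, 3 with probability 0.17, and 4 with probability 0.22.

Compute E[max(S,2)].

2.61

E[max(S,2)] = Σ max(s,2)·P(S=s)
 = 2·0.26 + 2·0.17 + 2·0.18 + 3·0.17 + 4·0.22
 = 0.52 + 0.34 + 0.36 + 0.51 + 0.88
 = 2.61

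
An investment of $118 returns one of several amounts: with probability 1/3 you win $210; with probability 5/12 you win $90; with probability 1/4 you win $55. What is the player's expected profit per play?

E[payout] = 210·1/3 + 90·5/12 + 55·1/4
 = 70 + 75/2 + 55/4
 = 485/4
Net = 485/4 - 118 = 13/4

3.25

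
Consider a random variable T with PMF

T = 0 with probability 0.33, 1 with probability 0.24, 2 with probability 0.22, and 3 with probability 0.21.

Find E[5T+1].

E[5T+1] = Σ (5t+1)·P(T=t)
 = 1·0.33 + 6·0.24 + 11·0.22 + 16·0.21
 = 0.33 + 1.44 + 2.42 + 3.36
 = 7.55

7.55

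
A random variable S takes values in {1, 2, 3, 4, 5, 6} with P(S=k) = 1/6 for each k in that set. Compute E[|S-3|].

1.5

E[|S-3|] = Σ |s-3|·P(S=s)
 = 2·1/6 + 1·1/6 + 0·1/6 + 1·1/6 + 2·1/6 + 3·1/6
 = 1/3 + 1/6 + 0 + 1/6 + 1/3 + 1/2
 = 3/2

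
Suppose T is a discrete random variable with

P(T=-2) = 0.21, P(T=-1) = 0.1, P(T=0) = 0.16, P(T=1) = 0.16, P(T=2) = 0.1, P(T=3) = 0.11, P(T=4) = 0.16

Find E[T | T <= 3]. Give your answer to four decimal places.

0.2024

P(T <= 3) = 0.21 + 0.1 + 0.16 + 0.16 + 0.1 + 0.11 = 0.84.
E[T | T <= 3] = [(-2)·0.21 + (-1)·0.1 + 0·0.16 + 1·0.16 + 2·0.1 + 3·0.11] / 0.84
 = 0.17 / 0.84
 = 17/84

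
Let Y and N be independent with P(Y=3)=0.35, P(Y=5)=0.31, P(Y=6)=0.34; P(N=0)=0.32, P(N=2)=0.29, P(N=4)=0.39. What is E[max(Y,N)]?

4.7765

E[max(Y,N)] = Σ_y Σ_n max(y,n) · P(Y=y)P(N=n)
 = 3·0.112 + 3·0.1015 + 4·0.1365 + 5·0.0992 + 5·0.0899 + 5·0.1209 + 6·0.1088 + 6·0.0986 + 6·0.1326
 = 0.336 + 0.3045 + 0.546 + 0.496 + 0.4495 + 0.6045 + 0.6528 + 0.5916 + 0.7956
 = 4.7765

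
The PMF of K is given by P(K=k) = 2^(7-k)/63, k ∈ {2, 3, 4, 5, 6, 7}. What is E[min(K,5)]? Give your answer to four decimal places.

E[min(K,5)] = Σ min(k,5)·P(K=k)
 = 2·32/63 + 3·16/63 + 4·8/63 + 5·4/63 + 5·2/63 + 5·1/63
 = 64/63 + 16/21 + 32/63 + 20/63 + 10/63 + 5/63
 = 179/63

2.8413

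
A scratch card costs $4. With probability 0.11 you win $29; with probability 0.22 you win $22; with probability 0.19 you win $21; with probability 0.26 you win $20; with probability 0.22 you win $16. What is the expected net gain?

E[payout] = 29·0.11 + 22·0.22 + 21·0.19 + 20·0.26 + 16·0.22
 = 3.19 + 4.84 + 3.99 + 5.2 + 3.52
 = 20.74
Net = 20.74 - 4 = 16.74

16.74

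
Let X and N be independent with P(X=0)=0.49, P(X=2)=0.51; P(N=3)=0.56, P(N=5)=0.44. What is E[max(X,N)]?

3.88

E[max(X,N)] = Σ_x Σ_n max(x,n) · P(X=x)P(N=n)
 = 3·0.2744 + 5·0.2156 + 3·0.2856 + 5·0.2244
 = 0.8232 + 1.078 + 0.8568 + 1.122
 = 3.88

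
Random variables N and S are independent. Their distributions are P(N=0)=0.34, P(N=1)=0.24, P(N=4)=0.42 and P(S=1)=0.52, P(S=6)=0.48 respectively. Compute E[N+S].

E[N+S] = Σ_n Σ_s (n+s) · P(N=n)P(S=s)
 = 1·0.1768 + 6·0.1632 + 2·0.1248 + 7·0.1152 + 5·0.2184 + 10·0.2016
 = 0.1768 + 0.9792 + 0.2496 + 0.8064 + 1.092 + 2.016
 = 5.32

5.32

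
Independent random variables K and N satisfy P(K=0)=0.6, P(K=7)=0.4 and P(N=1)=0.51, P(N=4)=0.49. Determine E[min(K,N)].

E[min(K,N)] = Σ_k Σ_n min(k,n) · P(K=k)P(N=n)
 = 0·0.306 + 0·0.294 + 1·0.204 + 4·0.196
 = 0 + 0 + 0.204 + 0.784
 = 0.988

0.988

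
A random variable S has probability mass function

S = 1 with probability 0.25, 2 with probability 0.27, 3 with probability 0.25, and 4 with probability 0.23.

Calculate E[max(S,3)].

3.23

E[max(S,3)] = Σ max(s,3)·P(S=s)
 = 3·0.25 + 3·0.27 + 3·0.25 + 4·0.23
 = 0.75 + 0.81 + 0.75 + 0.92
 = 3.23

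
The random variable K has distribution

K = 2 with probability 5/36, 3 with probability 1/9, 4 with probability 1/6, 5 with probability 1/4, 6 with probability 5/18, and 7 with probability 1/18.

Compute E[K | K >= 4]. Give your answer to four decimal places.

P(K >= 4) = 1/6 + 1/4 + 5/18 + 1/18 = 3/4.
E[K | K >= 4] = [4·1/6 + 5·1/4 + 6·5/18 + 7·1/18] / (3/4)
 = 143/36 / (3/4)
 = 143/27

5.2963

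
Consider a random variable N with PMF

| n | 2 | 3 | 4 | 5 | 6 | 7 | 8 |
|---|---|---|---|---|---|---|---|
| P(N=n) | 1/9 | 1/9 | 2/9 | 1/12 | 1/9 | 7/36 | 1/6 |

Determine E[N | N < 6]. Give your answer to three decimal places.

3.526

P(N < 6) = 1/9 + 1/9 + 2/9 + 1/12 = 19/36.
E[N | N < 6] = [2·1/9 + 3·1/9 + 4·2/9 + 5·1/12] / (19/36)
 = 67/36 / (19/36)
 = 67/19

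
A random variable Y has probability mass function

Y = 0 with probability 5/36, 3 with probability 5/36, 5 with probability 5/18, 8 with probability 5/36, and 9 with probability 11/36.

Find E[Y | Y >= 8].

P(Y >= 8) = 5/36 + 11/36 = 4/9.
E[Y | Y >= 8] = [8·5/36 + 9·11/36] / (4/9)
 = 139/36 / (4/9)
 = 139/16

8.6875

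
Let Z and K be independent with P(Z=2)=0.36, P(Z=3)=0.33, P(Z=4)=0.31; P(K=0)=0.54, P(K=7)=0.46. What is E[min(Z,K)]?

1.357

E[min(Z,K)] = Σ_z Σ_k min(z,k) · P(Z=z)P(K=k)
 = 0·0.1944 + 2·0.1656 + 0·0.1782 + 3·0.1518 + 0·0.1674 + 4·0.1426
 = 0 + 0.3312 + 0 + 0.4554 + 0 + 0.5704
 = 1.357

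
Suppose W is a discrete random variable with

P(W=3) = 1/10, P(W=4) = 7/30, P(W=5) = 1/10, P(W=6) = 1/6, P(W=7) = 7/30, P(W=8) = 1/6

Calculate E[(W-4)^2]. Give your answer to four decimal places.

E[(W-4)^2] = Σ (w-4)^2·P(W=w)
 = 1·1/10 + 0·7/30 + 1·1/10 + 4·1/6 + 9·7/30 + 16·1/6
 = 1/10 + 0 + 1/10 + 2/3 + 21/10 + 8/3
 = 169/30

5.6333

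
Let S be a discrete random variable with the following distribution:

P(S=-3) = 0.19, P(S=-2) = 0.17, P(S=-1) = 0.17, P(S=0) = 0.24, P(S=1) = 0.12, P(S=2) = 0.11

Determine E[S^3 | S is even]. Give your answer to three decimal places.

-0.923

P(S is even) = 0.17 + 0.24 + 0.11 = 0.52.
E[S^3 | S is even] = [(-8)·0.17 + 0·0.24 + 8·0.11] / 0.52
 = -0.48 / 0.52
 = -12/13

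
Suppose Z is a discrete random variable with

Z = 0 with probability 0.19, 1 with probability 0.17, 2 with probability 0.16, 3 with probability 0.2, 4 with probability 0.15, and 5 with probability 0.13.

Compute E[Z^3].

32.7

E[Z^3] = Σ z^3·P(Z=z)
 = 0·0.19 + 1·0.17 + 8·0.16 + 27·0.2 + 64·0.15 + 125·0.13
 = 0 + 0.17 + 1.28 + 5.4 + 9.6 + 16.25
 = 32.7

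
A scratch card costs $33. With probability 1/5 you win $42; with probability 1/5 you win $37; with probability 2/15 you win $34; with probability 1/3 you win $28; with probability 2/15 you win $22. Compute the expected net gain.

-0.4

E[payout] = 42·1/5 + 37·1/5 + 34·2/15 + 28·1/3 + 22·2/15
 = 42/5 + 37/5 + 68/15 + 28/3 + 44/15
 = 163/5
Net = 163/5 - 33 = -2/5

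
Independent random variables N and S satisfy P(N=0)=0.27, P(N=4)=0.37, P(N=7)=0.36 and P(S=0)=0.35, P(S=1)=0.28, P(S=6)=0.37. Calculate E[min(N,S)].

1.5512

E[min(N,S)] = Σ_n Σ_s min(n,s) · P(N=n)P(S=s)
 = 0·0.0945 + 0·0.0756 + 0·0.0999 + 0·0.1295 + 1·0.1036 + 4·0.1369 + 0·0.126 + 1·0.1008 + 6·0.1332
 = 0 + 0 + 0 + 0 + 0.1036 + 0.5476 + 0 + 0.1008 + 0.7992
 = 1.5512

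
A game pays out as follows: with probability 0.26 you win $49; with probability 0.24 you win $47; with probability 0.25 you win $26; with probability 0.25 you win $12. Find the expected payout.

E[payout] = 49·0.26 + 47·0.24 + 26·0.25 + 12·0.25
 = 12.74 + 11.28 + 6.5 + 3
 = 33.52

33.52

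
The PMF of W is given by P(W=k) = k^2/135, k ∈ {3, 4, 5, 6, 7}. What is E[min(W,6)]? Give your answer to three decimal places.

5.378

E[min(W,6)] = Σ min(w,6)·P(W=w)
 = 3·1/15 + 4·16/135 + 5·5/27 + 6·4/15 + 6·49/135
 = 1/5 + 64/135 + 25/27 + 8/5 + 98/45
 = 242/45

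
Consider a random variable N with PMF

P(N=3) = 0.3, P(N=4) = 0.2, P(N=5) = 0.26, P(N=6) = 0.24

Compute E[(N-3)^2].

E[(N-3)^2] = Σ (n-3)^2·P(N=n)
 = 0·0.3 + 1·0.2 + 4·0.26 + 9·0.24
 = 0 + 0.2 + 1.04 + 2.16
 = 3.4

3.4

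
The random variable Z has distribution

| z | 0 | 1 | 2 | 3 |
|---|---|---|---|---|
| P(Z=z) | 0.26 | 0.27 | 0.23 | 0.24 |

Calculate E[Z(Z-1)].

E[Z(Z-1)] = Σ z(z-1)·P(Z=z)
 = 0·0.26 + 0·0.27 + 2·0.23 + 6·0.24
 = 0 + 0 + 0.46 + 1.44
 = 1.9

1.9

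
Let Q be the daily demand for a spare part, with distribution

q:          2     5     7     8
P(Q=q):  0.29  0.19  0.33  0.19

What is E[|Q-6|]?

2.06

E[|Q-6|] = Σ |q-6|·P(Q=q)
 = 4·0.29 + 1·0.19 + 1·0.33 + 2·0.19
 = 1.16 + 0.19 + 0.33 + 0.38
 = 2.06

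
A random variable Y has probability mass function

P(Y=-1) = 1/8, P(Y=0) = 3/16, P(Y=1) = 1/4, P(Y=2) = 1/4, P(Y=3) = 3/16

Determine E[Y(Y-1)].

E[Y(Y-1)] = Σ y(y-1)·P(Y=y)
 = 2·1/8 + 0·3/16 + 0·1/4 + 2·1/4 + 6·3/16
 = 1/4 + 0 + 0 + 1/2 + 9/8
 = 15/8

1.875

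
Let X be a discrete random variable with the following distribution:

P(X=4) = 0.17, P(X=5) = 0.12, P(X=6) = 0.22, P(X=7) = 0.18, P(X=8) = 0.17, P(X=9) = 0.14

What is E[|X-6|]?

1.4

E[|X-6|] = Σ |x-6|·P(X=x)
 = 2·0.17 + 1·0.12 + 0·0.22 + 1·0.18 + 2·0.17 + 3·0.14
 = 0.34 + 0.12 + 0 + 0.18 + 0.34 + 0.42
 = 1.4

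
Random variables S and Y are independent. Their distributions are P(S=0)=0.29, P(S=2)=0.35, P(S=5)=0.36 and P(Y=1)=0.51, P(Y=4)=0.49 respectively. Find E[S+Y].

E[S+Y] = Σ_s Σ_y (s+y) · P(S=s)P(Y=y)
 = 1·0.1479 + 4·0.1421 + 3·0.1785 + 6·0.1715 + 6·0.1836 + 9·0.1764
 = 0.1479 + 0.5684 + 0.5355 + 1.029 + 1.1016 + 1.5876
 = 4.97

4.97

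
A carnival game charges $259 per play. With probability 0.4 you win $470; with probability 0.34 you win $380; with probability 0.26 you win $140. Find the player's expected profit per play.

94.6

E[payout] = 470·0.4 + 380·0.34 + 140·0.26
 = 188 + 129.2 + 36.4
 = 353.6
Net = 353.6 - 259 = 94.6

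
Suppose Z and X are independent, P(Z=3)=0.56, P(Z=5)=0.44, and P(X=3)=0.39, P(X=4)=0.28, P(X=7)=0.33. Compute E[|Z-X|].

E[|Z-X|] = Σ_z Σ_x |z-x| · P(Z=z)P(X=x)
 = 0·0.2184 + 1·0.1568 + 4·0.1848 + 2·0.1716 + 1·0.1232 + 2·0.1452
 = 0 + 0.1568 + 0.7392 + 0.3432 + 0.1232 + 0.2904
 = 1.6528

1.6528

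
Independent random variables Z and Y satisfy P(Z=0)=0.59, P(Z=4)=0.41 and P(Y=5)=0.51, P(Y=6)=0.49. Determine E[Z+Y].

E[Z+Y] = Σ_z Σ_y (z+y) · P(Z=z)P(Y=y)
 = 5·0.3009 + 6·0.2891 + 9·0.2091 + 10·0.2009
 = 1.5045 + 1.7346 + 1.8819 + 2.009
 = 7.13

7.13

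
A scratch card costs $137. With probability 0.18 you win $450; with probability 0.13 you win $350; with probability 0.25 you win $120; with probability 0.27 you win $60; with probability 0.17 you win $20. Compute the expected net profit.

39.1

E[payout] = 450·0.18 + 350·0.13 + 120·0.25 + 60·0.27 + 20·0.17
 = 81 + 45.5 + 30 + 16.2 + 3.4
 = 176.1
Net = 176.1 - 137 = 39.1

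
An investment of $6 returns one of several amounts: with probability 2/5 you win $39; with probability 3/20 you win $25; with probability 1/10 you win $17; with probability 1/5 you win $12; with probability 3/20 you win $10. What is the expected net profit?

E[payout] = 39·2/5 + 25·3/20 + 17·1/10 + 12·1/5 + 10·3/20
 = 78/5 + 15/4 + 17/10 + 12/5 + 3/2
 = 499/20
Net = 499/20 - 6 = 379/20

18.95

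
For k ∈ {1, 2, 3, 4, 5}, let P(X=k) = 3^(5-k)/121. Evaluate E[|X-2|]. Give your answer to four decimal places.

0.8182

E[|X-2|] = Σ |x-2|·P(X=x)
 = 1·81/121 + 0·27/121 + 1·9/121 + 2·3/121 + 3·1/121
 = 81/121 + 0 + 9/121 + 6/121 + 3/121
 = 9/11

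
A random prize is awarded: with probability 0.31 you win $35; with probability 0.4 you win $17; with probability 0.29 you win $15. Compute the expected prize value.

E[payout] = 35·0.31 + 17·0.4 + 15·0.29
 = 10.85 + 6.8 + 4.35
 = 22

22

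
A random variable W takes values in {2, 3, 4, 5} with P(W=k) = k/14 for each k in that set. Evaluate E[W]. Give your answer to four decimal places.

E[W] = Σ w·P(W=w)
 = 2·1/7 + 3·3/14 + 4·2/7 + 5·5/14
 = 2/7 + 9/14 + 8/7 + 25/14
 = 27/7

3.8571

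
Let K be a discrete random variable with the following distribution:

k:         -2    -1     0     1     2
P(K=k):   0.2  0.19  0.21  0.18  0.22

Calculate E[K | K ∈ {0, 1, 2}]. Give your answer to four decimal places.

1.0164

P(K ∈ {0, 1, 2}) = 0.21 + 0.18 + 0.22 = 0.61.
E[K | K ∈ {0, 1, 2}] = [0·0.21 + 1·0.18 + 2·0.22] / 0.61
 = 0.62 / 0.61
 = 62/61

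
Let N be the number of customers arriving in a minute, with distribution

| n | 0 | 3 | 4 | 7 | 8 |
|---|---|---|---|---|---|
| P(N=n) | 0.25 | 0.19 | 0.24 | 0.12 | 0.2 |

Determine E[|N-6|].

3.07

E[|N-6|] = Σ |n-6|·P(N=n)
 = 6·0.25 + 3·0.19 + 2·0.24 + 1·0.12 + 2·0.2
 = 1.5 + 0.57 + 0.48 + 0.12 + 0.4
 = 3.07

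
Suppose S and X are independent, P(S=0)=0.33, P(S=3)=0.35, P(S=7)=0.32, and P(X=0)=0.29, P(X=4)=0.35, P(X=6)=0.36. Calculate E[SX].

E[SX] = Σ_s Σ_x sx · P(S=s)P(X=x)
 = 0·0.0957 + 0·0.1155 + 0·0.1188 + 0·0.1015 + 12·0.1225 + 18·0.126 + 0·0.0928 + 28·0.112 + 42·0.1152
 = 0 + 0 + 0 + 0 + 1.47 + 2.268 + 0 + 3.136 + 4.8384
 = 11.7124

11.7124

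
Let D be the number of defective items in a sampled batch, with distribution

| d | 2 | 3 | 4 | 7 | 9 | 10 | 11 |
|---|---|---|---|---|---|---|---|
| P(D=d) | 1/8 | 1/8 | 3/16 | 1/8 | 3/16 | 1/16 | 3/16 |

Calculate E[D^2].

54.875

E[D^2] = Σ d^2·P(D=d)
 = 4·1/8 + 9·1/8 + 16·3/16 + 49·1/8 + 81·3/16 + 100·1/16 + 121·3/16
 = 1/2 + 9/8 + 3 + 49/8 + 243/16 + 25/4 + 363/16
 = 439/8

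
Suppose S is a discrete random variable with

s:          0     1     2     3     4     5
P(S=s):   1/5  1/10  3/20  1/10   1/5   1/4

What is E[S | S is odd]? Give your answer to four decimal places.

3.6667

P(S is odd) = 1/10 + 1/10 + 1/4 = 9/20.
E[S | S is odd] = [1·1/10 + 3·1/10 + 5·1/4] / (9/20)
 = 33/20 / (9/20)
 = 11/3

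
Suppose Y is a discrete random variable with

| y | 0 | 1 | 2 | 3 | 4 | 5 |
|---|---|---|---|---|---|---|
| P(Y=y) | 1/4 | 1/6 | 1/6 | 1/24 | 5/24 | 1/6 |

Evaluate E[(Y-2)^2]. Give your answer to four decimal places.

3.5417

E[(Y-2)^2] = Σ (y-2)^2·P(Y=y)
 = 4·1/4 + 1·1/6 + 0·1/6 + 1·1/24 + 4·5/24 + 9·1/6
 = 1 + 1/6 + 0 + 1/24 + 5/6 + 3/2
 = 85/24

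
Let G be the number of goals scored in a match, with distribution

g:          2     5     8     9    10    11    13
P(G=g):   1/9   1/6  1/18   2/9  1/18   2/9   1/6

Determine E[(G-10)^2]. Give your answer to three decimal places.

13.444

E[(G-10)^2] = Σ (g-10)^2·P(G=g)
 = 64·1/9 + 25·1/6 + 4·1/18 + 1·2/9 + 0·1/18 + 1·2/9 + 9·1/6
 = 64/9 + 25/6 + 2/9 + 2/9 + 0 + 2/9 + 3/2
 = 121/9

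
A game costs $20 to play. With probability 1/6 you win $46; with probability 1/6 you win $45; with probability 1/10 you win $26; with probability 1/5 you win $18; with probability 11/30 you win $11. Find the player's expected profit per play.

5.4

E[payout] = 46·1/6 + 45·1/6 + 26·1/10 + 18·1/5 + 11·11/30
 = 23/3 + 15/2 + 13/5 + 18/5 + 121/30
 = 127/5
Net = 127/5 - 20 = 27/5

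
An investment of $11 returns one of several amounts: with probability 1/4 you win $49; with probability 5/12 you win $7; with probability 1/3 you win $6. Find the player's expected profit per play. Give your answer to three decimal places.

6.167

E[payout] = 49·1/4 + 7·5/12 + 6·1/3
 = 49/4 + 35/12 + 2
 = 103/6
Net = 103/6 - 11 = 37/6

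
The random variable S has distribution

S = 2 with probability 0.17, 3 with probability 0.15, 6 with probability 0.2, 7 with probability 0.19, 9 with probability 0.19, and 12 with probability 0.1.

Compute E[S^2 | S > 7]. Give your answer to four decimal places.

102.7241

P(S > 7) = 0.19 + 0.1 = 0.29.
E[S^2 | S > 7] = [81·0.19 + 144·0.1] / 0.29
 = 29.79 / 0.29
 = 2979/29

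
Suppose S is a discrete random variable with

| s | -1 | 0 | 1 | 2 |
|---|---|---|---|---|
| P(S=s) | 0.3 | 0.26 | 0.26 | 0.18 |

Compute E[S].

0.32

E[S] = Σ s·P(S=s)
 = (-1)·0.3 + 0·0.26 + 1·0.26 + 2·0.18
 = (-0.3) + 0 + 0.26 + 0.36
 = 0.32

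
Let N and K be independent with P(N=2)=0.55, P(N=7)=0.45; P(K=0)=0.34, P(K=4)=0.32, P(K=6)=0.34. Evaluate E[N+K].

E[N+K] = Σ_n Σ_k (n+k) · P(N=n)P(K=k)
 = 2·0.187 + 6·0.176 + 8·0.187 + 7·0.153 + 11·0.144 + 13·0.153
 = 0.374 + 1.056 + 1.496 + 1.071 + 1.584 + 1.989
 = 7.57

7.57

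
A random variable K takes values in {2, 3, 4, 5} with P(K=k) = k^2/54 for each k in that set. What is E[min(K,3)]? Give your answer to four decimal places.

2.9259

E[min(K,3)] = Σ min(k,3)·P(K=k)
 = 2·2/27 + 3·1/6 + 3·8/27 + 3·25/54
 = 4/27 + 1/2 + 8/9 + 25/18
 = 79/27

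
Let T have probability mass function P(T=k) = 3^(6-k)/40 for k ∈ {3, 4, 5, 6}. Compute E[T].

3.45

E[T] = Σ t·P(T=t)
 = 3·27/40 + 4·9/40 + 5·3/40 + 6·1/40
 = 81/40 + 9/10 + 3/8 + 3/20
 = 69/20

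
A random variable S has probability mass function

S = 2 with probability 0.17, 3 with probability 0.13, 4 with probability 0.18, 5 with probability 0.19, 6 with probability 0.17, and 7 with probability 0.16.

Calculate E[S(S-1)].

18.9

E[S(S-1)] = Σ s(s-1)·P(S=s)
 = 2·0.17 + 6·0.13 + 12·0.18 + 20·0.19 + 30·0.17 + 42·0.16
 = 0.34 + 0.78 + 2.16 + 3.8 + 5.1 + 6.72
 = 18.9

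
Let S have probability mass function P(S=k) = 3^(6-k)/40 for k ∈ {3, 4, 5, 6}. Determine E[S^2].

E[S^2] = Σ s^2·P(S=s)
 = 9·27/40 + 16·9/40 + 25·3/40 + 36·1/40
 = 243/40 + 18/5 + 15/8 + 9/10
 = 249/20

12.45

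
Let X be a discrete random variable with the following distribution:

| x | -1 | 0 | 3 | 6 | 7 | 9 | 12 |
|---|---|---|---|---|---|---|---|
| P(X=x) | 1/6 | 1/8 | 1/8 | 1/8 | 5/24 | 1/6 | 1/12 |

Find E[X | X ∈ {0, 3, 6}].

P(X ∈ {0, 3, 6}) = 1/8 + 1/8 + 1/8 = 3/8.
E[X | X ∈ {0, 3, 6}] = [0·1/8 + 3·1/8 + 6·1/8] / (3/8)
 = 9/8 / (3/8)
 = 3

3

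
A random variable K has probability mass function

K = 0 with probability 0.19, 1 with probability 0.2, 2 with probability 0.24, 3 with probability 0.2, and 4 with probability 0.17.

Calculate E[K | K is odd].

P(K is odd) = 0.2 + 0.2 = 0.4.
E[K | K is odd] = [1·0.2 + 3·0.2] / 0.4
 = 0.8 / 0.4
 = 2

2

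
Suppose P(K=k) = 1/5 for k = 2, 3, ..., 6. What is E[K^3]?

E[K^3] = Σ k^3·P(K=k)
 = 8·1/5 + 27·1/5 + 64·1/5 + 125·1/5 + 216·1/5
 = 8/5 + 27/5 + 64/5 + 25 + 216/5
 = 88

88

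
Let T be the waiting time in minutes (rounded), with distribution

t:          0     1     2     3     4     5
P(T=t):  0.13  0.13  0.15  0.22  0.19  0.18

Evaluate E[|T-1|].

E[|T-1|] = Σ |t-1|·P(T=t)
 = 1·0.13 + 0·0.13 + 1·0.15 + 2·0.22 + 3·0.19 + 4·0.18
 = 0.13 + 0 + 0.15 + 0.44 + 0.57 + 0.72
 = 2.01

2.01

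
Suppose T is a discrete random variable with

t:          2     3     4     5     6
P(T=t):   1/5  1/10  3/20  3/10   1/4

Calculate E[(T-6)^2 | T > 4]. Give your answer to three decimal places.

P(T > 4) = 3/10 + 1/4 = 11/20.
E[(T-6)^2 | T > 4] = [1·3/10 + 0·1/4] / (11/20)
 = 3/10 / (11/20)
 = 6/11

0.545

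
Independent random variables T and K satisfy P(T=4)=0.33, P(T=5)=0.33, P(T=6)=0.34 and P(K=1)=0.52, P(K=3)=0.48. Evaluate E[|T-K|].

E[|T-K|] = Σ_t Σ_k |t-k| · P(T=t)P(K=k)
 = 3·0.1716 + 1·0.1584 + 4·0.1716 + 2·0.1584 + 5·0.1768 + 3·0.1632
 = 0.5148 + 0.1584 + 0.6864 + 0.3168 + 0.884 + 0.4896
 = 3.05

3.05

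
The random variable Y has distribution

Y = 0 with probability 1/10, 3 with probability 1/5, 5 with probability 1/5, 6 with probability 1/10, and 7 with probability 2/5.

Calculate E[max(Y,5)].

5.9

E[max(Y,5)] = Σ max(y,5)·P(Y=y)
 = 5·1/10 + 5·1/5 + 5·1/5 + 6·1/10 + 7·2/5
 = 1/2 + 1 + 1 + 3/5 + 14/5
 = 59/10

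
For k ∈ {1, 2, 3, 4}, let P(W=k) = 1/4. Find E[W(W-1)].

E[W(W-1)] = Σ w(w-1)·P(W=w)
 = 0·1/4 + 2·1/4 + 6·1/4 + 12·1/4
 = 0 + 1/2 + 3/2 + 3
 = 5

5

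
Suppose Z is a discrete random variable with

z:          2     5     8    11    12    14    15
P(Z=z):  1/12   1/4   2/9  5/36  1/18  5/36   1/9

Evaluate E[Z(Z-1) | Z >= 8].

P(Z >= 8) = 2/9 + 5/36 + 1/18 + 5/36 + 1/9 = 2/3.
E[Z(Z-1) | Z >= 8] = [56·2/9 + 110·5/36 + 132·1/18 + 182·5/36 + 210·1/9] / (2/3)
 = 251/3 / (2/3)
 = 251/2

125.5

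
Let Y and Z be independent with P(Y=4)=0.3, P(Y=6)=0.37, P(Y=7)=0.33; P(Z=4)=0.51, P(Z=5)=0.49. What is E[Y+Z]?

E[Y+Z] = Σ_y Σ_z (y+z) · P(Y=y)P(Z=z)
 = 8·0.153 + 9·0.147 + 10·0.1887 + 11·0.1813 + 11·0.1683 + 12·0.1617
 = 1.224 + 1.323 + 1.887 + 1.9943 + 1.8513 + 1.9404
 = 10.22

10.22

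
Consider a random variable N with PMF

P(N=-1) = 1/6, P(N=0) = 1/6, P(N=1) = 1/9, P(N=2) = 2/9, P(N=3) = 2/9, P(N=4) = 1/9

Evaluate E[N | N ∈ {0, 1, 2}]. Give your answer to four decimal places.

1.1111

P(N ∈ {0, 1, 2}) = 1/6 + 1/9 + 2/9 = 1/2.
E[N | N ∈ {0, 1, 2}] = [0·1/6 + 1·1/9 + 2·2/9] / (1/2)
 = 5/9 / (1/2)
 = 10/9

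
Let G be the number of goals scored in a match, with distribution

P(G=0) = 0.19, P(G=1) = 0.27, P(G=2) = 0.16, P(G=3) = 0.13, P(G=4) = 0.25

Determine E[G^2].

E[G^2] = Σ g^2·P(G=g)
 = 0·0.19 + 1·0.27 + 4·0.16 + 9·0.13 + 16·0.25
 = 0 + 0.27 + 0.64 + 1.17 + 4
 = 6.08

6.08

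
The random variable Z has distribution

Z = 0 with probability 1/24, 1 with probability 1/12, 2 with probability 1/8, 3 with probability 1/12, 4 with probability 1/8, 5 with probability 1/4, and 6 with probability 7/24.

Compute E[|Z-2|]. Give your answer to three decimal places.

E[|Z-2|] = Σ |z-2|·P(Z=z)
 = 2·1/24 + 1·1/12 + 0·1/8 + 1·1/12 + 2·1/8 + 3·1/4 + 4·7/24
 = 1/12 + 1/12 + 0 + 1/12 + 1/4 + 3/4 + 7/6
 = 29/12

2.417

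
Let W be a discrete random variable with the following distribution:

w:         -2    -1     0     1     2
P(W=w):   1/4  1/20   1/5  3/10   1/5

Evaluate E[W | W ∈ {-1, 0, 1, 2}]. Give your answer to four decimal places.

0.8667

P(W ∈ {-1, 0, 1, 2}) = 1/20 + 1/5 + 3/10 + 1/5 = 3/4.
E[W | W ∈ {-1, 0, 1, 2}] = [(-1)·1/20 + 0·1/5 + 1·3/10 + 2·1/5] / (3/4)
 = 13/20 / (3/4)
 = 13/15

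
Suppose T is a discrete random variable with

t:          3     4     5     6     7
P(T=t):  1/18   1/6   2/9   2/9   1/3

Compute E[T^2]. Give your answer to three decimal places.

33.056

E[T^2] = Σ t^2·P(T=t)
 = 9·1/18 + 16·1/6 + 25·2/9 + 36·2/9 + 49·1/3
 = 1/2 + 8/3 + 50/9 + 8 + 49/3
 = 595/18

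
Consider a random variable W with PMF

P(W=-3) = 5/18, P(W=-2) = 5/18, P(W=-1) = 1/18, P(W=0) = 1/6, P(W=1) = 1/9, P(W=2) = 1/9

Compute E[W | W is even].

P(W is even) = 5/18 + 1/6 + 1/9 = 5/9.
E[W | W is even] = [(-2)·5/18 + 0·1/6 + 2·1/9] / (5/9)
 = -1/3 / (5/9)
 = -3/5

-0.6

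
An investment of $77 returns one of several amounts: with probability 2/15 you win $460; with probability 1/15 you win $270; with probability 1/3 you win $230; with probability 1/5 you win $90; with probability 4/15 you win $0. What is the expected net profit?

E[payout] = 460·2/15 + 270·1/15 + 230·1/3 + 90·1/5 + 0·4/15
 = 184/3 + 18 + 230/3 + 18 + 0
 = 174
Net = 174 - 77 = 97

97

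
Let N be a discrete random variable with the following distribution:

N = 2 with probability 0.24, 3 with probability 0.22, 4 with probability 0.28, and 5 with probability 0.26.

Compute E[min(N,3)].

2.76

E[min(N,3)] = Σ min(n,3)·P(N=n)
 = 2·0.24 + 3·0.22 + 3·0.28 + 3·0.26
 = 0.48 + 0.66 + 0.84 + 0.78
 = 2.76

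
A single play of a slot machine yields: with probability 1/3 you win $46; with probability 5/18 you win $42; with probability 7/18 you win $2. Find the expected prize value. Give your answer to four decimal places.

27.7778

E[payout] = 46·1/3 + 42·5/18 + 2·7/18
 = 46/3 + 35/3 + 7/9
 = 250/9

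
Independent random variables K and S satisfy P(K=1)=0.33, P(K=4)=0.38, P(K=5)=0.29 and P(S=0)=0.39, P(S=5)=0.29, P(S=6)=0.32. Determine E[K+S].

E[K+S] = Σ_k Σ_s (k+s) · P(K=k)P(S=s)
 = 1·0.1287 + 6·0.0957 + 7·0.1056 + 4·0.1482 + 9·0.1102 + 10·0.1216 + 5·0.1131 + 10·0.0841 + 11·0.0928
 = 0.1287 + 0.5742 + 0.7392 + 0.5928 + 0.9918 + 1.216 + 0.5655 + 0.841 + 1.0208
 = 6.67

6.67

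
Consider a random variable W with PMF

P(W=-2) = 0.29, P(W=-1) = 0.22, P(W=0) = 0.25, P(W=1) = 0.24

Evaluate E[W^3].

E[W^3] = Σ w^3·P(W=w)
 = (-8)·0.29 + (-1)·0.22 + 0·0.25 + 1·0.24
 = (-2.32) + (-0.22) + 0 + 0.24
 = -2.3

-2.3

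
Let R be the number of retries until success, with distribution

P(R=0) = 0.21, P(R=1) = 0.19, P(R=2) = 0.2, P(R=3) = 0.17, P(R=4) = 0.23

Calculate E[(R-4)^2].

6.04

E[(R-4)^2] = Σ (r-4)^2·P(R=r)
 = 16·0.21 + 9·0.19 + 4·0.2 + 1·0.17 + 0·0.23
 = 3.36 + 1.71 + 0.8 + 0.17 + 0
 = 6.04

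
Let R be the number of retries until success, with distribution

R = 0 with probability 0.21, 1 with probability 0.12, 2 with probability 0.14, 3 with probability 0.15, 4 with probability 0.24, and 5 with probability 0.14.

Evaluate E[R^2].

9.37

E[R^2] = Σ r^2·P(R=r)
 = 0·0.21 + 1·0.12 + 4·0.14 + 9·0.15 + 16·0.24 + 25·0.14
 = 0 + 0.12 + 0.56 + 1.35 + 3.84 + 3.5
 = 9.37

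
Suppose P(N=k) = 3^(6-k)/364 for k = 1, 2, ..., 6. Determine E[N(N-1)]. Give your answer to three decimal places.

1.434

E[N(N-1)] = Σ n(n-1)·P(N=n)
 = 0·243/364 + 2·81/364 + 6·27/364 + 12·9/364 + 20·3/364 + 30·1/364
 = 0 + 81/182 + 81/182 + 27/91 + 15/91 + 15/182
 = 261/182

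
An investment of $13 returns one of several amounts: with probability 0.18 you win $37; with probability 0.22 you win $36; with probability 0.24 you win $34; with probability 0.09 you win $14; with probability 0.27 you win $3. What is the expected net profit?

E[payout] = 37·0.18 + 36·0.22 + 34·0.24 + 14·0.09 + 3·0.27
 = 6.66 + 7.92 + 8.16 + 1.26 + 0.81
 = 24.81
Net = 24.81 - 13 = 11.81

11.81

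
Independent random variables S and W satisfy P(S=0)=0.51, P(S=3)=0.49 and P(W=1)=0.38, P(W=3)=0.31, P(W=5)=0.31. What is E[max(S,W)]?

3.2324

E[max(S,W)] = Σ_s Σ_w max(s,w) · P(S=s)P(W=w)
 = 1·0.1938 + 3·0.1581 + 5·0.1581 + 3·0.1862 + 3·0.1519 + 5·0.1519
 = 0.1938 + 0.4743 + 0.7905 + 0.5586 + 0.4557 + 0.7595
 = 3.2324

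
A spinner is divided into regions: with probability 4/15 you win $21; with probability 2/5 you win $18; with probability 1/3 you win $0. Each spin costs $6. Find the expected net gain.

E[payout] = 21·4/15 + 18·2/5 + 0·1/3
 = 28/5 + 36/5 + 0
 = 64/5
Net = 64/5 - 6 = 34/5

6.8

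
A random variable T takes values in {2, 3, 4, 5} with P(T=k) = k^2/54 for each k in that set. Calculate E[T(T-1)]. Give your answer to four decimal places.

13.9630

E[T(T-1)] = Σ t(t-1)·P(T=t)
 = 2·2/27 + 6·1/6 + 12·8/27 + 20·25/54
 = 4/27 + 1 + 32/9 + 250/27
 = 377/27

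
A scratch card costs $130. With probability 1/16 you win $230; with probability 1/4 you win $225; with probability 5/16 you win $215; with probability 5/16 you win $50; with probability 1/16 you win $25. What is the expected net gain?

25

E[payout] = 230·1/16 + 225·1/4 + 215·5/16 + 50·5/16 + 25·1/16
 = 115/8 + 225/4 + 1075/16 + 125/8 + 25/16
 = 155
Net = 155 - 130 = 25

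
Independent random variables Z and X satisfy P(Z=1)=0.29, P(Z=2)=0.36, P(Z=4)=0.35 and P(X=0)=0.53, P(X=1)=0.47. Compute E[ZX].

1.1327

E[ZX] = Σ_z Σ_x zx · P(Z=z)P(X=x)
 = 0·0.1537 + 1·0.1363 + 0·0.1908 + 2·0.1692 + 0·0.1855 + 4·0.1645
 = 0 + 0.1363 + 0 + 0.3384 + 0 + 0.658
 = 1.1327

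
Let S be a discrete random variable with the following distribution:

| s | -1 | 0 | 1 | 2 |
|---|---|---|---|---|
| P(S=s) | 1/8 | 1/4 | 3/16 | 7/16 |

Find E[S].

0.9375

E[S] = Σ s·P(S=s)
 = (-1)·1/8 + 0·1/4 + 1·3/16 + 2·7/16
 = (-1/8) + 0 + 3/16 + 7/8
 = 15/16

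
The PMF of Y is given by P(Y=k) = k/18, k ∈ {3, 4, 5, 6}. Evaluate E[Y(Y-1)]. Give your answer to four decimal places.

19.2222

E[Y(Y-1)] = Σ y(y-1)·P(Y=y)
 = 6·1/6 + 12·2/9 + 20·5/18 + 30·1/3
 = 1 + 8/3 + 50/9 + 10
 = 173/9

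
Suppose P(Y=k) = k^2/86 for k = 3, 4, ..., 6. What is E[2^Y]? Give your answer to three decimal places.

E[2^Y] = Σ 2^y·P(Y=y)
 = 8·9/86 + 16·8/43 + 32·25/86 + 64·18/43
 = 36/43 + 128/43 + 400/43 + 1152/43
 = 1716/43

39.907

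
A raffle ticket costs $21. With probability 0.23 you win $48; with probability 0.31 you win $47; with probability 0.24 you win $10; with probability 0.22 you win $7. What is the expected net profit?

E[payout] = 48·0.23 + 47·0.31 + 10·0.24 + 7·0.22
 = 11.04 + 14.57 + 2.4 + 1.54
 = 29.55
Net = 29.55 - 21 = 8.55

8.55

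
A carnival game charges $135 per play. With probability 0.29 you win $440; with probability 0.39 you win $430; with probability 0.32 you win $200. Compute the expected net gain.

224.3

E[payout] = 440·0.29 + 430·0.39 + 200·0.32
 = 127.6 + 167.7 + 64
 = 359.3
Net = 359.3 - 135 = 224.3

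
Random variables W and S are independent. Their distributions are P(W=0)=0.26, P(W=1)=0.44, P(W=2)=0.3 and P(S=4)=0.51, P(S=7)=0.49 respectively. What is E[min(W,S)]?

1.04

E[min(W,S)] = Σ_w Σ_s min(w,s) · P(W=w)P(S=s)
 = 0·0.1326 + 0·0.1274 + 1·0.2244 + 1·0.2156 + 2·0.153 + 2·0.147
 = 0 + 0 + 0.2244 + 0.2156 + 0.306 + 0.294
 = 1.04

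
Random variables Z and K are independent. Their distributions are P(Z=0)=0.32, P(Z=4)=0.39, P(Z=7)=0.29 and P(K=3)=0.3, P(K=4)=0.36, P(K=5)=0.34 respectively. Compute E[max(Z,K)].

5.0154

E[max(Z,K)] = Σ_z Σ_k max(z,k) · P(Z=z)P(K=k)
 = 3·0.096 + 4·0.1152 + 5·0.1088 + 4·0.117 + 4·0.1404 + 5·0.1326 + 7·0.087 + 7·0.1044 + 7·0.0986
 = 0.288 + 0.4608 + 0.544 + 0.468 + 0.5616 + 0.663 + 0.609 + 0.7308 + 0.6902
 = 5.0154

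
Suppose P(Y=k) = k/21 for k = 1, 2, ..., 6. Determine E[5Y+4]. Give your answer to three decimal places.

E[5Y+4] = Σ (5y+4)·P(Y=y)
 = 9·1/21 + 14·2/21 + 19·1/7 + 24·4/21 + 29·5/21 + 34·2/7
 = 3/7 + 4/3 + 19/7 + 32/7 + 145/21 + 68/7
 = 77/3

25.667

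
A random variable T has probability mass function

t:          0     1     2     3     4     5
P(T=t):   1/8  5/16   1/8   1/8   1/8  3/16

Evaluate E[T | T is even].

P(T is even) = 1/8 + 1/8 + 1/8 = 3/8.
E[T | T is even] = [0·1/8 + 2·1/8 + 4·1/8] / (3/8)
 = 3/4 / (3/8)
 = 2

2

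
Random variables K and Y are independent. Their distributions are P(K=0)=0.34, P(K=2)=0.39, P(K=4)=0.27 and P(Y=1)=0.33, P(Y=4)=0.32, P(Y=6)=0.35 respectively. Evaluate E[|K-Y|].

2.642

E[|K-Y|] = Σ_k Σ_y |k-y| · P(K=k)P(Y=y)
 = 1·0.1122 + 4·0.1088 + 6·0.119 + 1·0.1287 + 2·0.1248 + 4·0.1365 + 3·0.0891 + 0·0.0864 + 2·0.0945
 = 0.1122 + 0.4352 + 0.714 + 0.1287 + 0.2496 + 0.546 + 0.2673 + 0 + 0.189
 = 2.642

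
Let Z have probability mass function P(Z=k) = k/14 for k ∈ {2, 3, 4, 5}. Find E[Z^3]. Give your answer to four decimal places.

E[Z^3] = Σ z^3·P(Z=z)
 = 8·1/7 + 27·3/14 + 64·2/7 + 125·5/14
 = 8/7 + 81/14 + 128/7 + 625/14
 = 489/7

69.8571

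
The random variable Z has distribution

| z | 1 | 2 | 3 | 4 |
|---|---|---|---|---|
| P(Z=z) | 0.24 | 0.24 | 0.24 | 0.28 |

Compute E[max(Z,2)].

2.8

E[max(Z,2)] = Σ max(z,2)·P(Z=z)
 = 2·0.24 + 2·0.24 + 3·0.24 + 4·0.28
 = 0.48 + 0.48 + 0.72 + 1.12
 = 2.8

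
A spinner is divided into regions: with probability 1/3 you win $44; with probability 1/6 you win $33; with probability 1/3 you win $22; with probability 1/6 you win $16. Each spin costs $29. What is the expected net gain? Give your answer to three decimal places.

1.167

E[payout] = 44·1/3 + 33·1/6 + 22·1/3 + 16·1/6
 = 44/3 + 11/2 + 22/3 + 8/3
 = 181/6
Net = 181/6 - 29 = 7/6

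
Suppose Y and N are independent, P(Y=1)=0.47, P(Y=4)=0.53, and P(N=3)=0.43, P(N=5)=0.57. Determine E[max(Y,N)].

4.3679

E[max(Y,N)] = Σ_y Σ_n max(y,n) · P(Y=y)P(N=n)
 = 3·0.2021 + 5·0.2679 + 4·0.2279 + 5·0.3021
 = 0.6063 + 1.3395 + 0.9116 + 1.5105
 = 4.3679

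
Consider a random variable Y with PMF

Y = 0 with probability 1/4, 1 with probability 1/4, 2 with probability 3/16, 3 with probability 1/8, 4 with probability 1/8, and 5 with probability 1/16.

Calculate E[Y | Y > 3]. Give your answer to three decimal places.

4.333

P(Y > 3) = 1/8 + 1/16 = 3/16.
E[Y | Y > 3] = [4·1/8 + 5·1/16] / (3/16)
 = 13/16 / (3/16)
 = 13/3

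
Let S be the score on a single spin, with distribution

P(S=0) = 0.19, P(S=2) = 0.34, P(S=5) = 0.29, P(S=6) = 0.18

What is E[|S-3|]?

E[|S-3|] = Σ |s-3|·P(S=s)
 = 3·0.19 + 1·0.34 + 2·0.29 + 3·0.18
 = 0.57 + 0.34 + 0.58 + 0.54
 = 2.03

2.03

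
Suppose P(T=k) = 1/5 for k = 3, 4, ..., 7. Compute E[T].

5

E[T] = Σ t·P(T=t)
 = 3·1/5 + 4·1/5 + 5·1/5 + 6·1/5 + 7·1/5
 = 3/5 + 4/5 + 1 + 6/5 + 7/5
 = 5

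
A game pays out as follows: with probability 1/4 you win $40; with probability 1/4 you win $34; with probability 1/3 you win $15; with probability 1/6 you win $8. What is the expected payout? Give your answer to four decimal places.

24.8333

E[payout] = 40·1/4 + 34·1/4 + 15·1/3 + 8·1/6
 = 10 + 17/2 + 5 + 4/3
 = 149/6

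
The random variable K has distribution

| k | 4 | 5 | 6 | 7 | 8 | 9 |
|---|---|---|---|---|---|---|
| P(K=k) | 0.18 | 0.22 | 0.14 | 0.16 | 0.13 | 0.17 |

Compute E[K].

E[K] = Σ k·P(K=k)
 = 4·0.18 + 5·0.22 + 6·0.14 + 7·0.16 + 8·0.13 + 9·0.17
 = 0.72 + 1.1 + 0.84 + 1.12 + 1.04 + 1.53
 = 6.35

6.35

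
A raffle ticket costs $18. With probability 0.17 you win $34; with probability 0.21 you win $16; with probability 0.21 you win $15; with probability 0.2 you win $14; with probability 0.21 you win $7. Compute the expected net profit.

-1.44

E[payout] = 34·0.17 + 16·0.21 + 15·0.21 + 14·0.2 + 7·0.21
 = 5.78 + 3.36 + 3.15 + 2.8 + 1.47
 = 16.56
Net = 16.56 - 18 = -1.44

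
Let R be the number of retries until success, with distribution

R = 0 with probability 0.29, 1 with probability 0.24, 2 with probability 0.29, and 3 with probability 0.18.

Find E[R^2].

3.02

E[R^2] = Σ r^2·P(R=r)
 = 0·0.29 + 1·0.24 + 4·0.29 + 9·0.18
 = 0 + 0.24 + 1.16 + 1.62
 = 3.02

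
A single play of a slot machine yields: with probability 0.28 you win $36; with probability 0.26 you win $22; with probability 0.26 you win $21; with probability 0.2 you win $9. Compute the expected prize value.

E[payout] = 36·0.28 + 22·0.26 + 21·0.26 + 9·0.2
 = 10.08 + 5.72 + 5.46 + 1.8
 = 23.06

23.06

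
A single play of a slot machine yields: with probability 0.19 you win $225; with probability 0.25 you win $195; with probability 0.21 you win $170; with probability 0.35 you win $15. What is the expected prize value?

132.45

E[payout] = 225·0.19 + 195·0.25 + 170·0.21 + 15·0.35
 = 42.75 + 48.75 + 35.7 + 5.25
 = 132.45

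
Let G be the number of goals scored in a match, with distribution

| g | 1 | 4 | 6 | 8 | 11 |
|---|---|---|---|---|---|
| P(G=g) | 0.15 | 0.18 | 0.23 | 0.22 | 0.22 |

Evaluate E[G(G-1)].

E[G(G-1)] = Σ g(g-1)·P(G=g)
 = 0·0.15 + 12·0.18 + 30·0.23 + 56·0.22 + 110·0.22
 = 0 + 2.16 + 6.9 + 12.32 + 24.2
 = 45.58

45.58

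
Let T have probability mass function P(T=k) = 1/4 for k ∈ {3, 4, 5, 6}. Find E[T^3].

E[T^3] = Σ t^3·P(T=t)
 = 27·1/4 + 64·1/4 + 125·1/4 + 216·1/4
 = 27/4 + 16 + 125/4 + 54
 = 108

108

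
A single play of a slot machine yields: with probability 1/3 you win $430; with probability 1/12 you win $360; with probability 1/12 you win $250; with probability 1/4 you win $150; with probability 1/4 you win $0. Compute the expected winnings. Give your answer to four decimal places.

231.6667

E[payout] = 430·1/3 + 360·1/12 + 250·1/12 + 150·1/4 + 0·1/4
 = 430/3 + 30 + 125/6 + 75/2 + 0
 = 695/3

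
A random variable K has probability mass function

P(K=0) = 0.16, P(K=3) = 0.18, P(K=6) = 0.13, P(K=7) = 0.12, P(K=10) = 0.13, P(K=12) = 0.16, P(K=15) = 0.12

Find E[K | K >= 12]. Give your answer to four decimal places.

13.2857

P(K >= 12) = 0.16 + 0.12 = 0.28.
E[K | K >= 12] = [12·0.16 + 15·0.12] / 0.28
 = 3.72 / 0.28
 = 93/7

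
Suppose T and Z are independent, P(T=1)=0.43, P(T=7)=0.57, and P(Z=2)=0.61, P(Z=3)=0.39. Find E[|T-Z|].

3.2254

E[|T-Z|] = Σ_t Σ_z |t-z| · P(T=t)P(Z=z)
 = 1·0.2623 + 2·0.1677 + 5·0.3477 + 4·0.2223
 = 0.2623 + 0.3354 + 1.7385 + 0.8892
 = 3.2254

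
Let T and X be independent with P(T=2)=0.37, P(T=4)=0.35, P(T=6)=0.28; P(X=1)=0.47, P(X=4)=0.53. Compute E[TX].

E[TX] = Σ_t Σ_x tx · P(T=t)P(X=x)
 = 2·0.1739 + 8·0.1961 + 4·0.1645 + 16·0.1855 + 6·0.1316 + 24·0.1484
 = 0.3478 + 1.5688 + 0.658 + 2.968 + 0.7896 + 3.5616
 = 9.8938

9.8938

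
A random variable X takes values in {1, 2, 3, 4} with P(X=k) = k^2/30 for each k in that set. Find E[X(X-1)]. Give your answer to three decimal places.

8.467

E[X(X-1)] = Σ x(x-1)·P(X=x)
 = 0·1/30 + 2·2/15 + 6·3/10 + 12·8/15
 = 0 + 4/15 + 9/5 + 32/5
 = 127/15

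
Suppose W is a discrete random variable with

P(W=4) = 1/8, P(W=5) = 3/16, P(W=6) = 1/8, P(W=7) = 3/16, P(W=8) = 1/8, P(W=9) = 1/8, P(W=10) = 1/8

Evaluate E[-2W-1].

-14.75

E[-2W-1] = Σ (-2w-1)·P(W=w)
 = (-9)·1/8 + (-11)·3/16 + (-13)·1/8 + (-15)·3/16 + (-17)·1/8 + (-19)·1/8 + (-21)·1/8
 = (-9/8) + (-33/16) + (-13/8) + (-45/16) + (-17/8) + (-19/8) + (-21/8)
 = -59/4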